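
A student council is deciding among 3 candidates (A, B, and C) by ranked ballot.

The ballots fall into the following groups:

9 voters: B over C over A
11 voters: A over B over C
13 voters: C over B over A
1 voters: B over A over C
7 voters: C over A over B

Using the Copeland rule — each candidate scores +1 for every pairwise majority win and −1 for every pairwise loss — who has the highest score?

Pairwise results:
  A vs B: B wins 23–18.
  A vs C: C wins 29–12.
  B vs C: B wins 21–20.
Copeland scores (wins − losses):
  A: 0 − 2 = -2
  B: 2 − 0 = 2
  C: 1 − 1 = 0
B has the best Copeland score.

B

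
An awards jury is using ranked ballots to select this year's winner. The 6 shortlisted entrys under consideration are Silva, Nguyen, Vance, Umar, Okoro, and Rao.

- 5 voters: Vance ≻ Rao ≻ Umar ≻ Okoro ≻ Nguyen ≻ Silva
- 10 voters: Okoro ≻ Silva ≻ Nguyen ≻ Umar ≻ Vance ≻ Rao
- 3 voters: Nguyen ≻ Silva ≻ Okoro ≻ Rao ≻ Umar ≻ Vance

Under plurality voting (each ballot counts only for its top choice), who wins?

First-place vote totals:
  Silva: 0
  Nguyen: 3
  Vance: 5
  Umar: 0
  Okoro: 10
  Rao: 0
Okoro has the most first-place votes.

Okoro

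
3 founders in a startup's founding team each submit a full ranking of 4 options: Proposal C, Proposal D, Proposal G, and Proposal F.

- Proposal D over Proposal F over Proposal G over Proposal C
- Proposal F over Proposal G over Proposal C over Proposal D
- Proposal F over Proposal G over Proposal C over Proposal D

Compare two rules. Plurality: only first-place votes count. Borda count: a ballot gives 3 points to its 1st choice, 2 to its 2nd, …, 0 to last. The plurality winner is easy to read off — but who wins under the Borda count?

Proposal F

Plurality first-place counts: Proposal C 0, Proposal D 1, Proposal G 0, Proposal F 2 → Proposal F.
Borda totals: Proposal C 2, Proposal D 3, Proposal G 5, Proposal F 8 → Proposal F.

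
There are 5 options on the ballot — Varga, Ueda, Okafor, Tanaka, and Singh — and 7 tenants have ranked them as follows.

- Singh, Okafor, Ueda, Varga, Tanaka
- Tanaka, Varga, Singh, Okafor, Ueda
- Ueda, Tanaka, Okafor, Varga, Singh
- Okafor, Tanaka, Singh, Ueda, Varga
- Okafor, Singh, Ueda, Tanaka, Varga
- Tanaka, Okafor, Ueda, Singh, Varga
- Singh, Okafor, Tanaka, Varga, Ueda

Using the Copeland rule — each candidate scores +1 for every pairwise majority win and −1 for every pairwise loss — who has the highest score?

Okafor

Pairwise results:
  Varga vs Ueda: Ueda wins 5–2.
  Varga vs Okafor: Okafor wins 6–1.
  Varga vs Tanaka: Tanaka wins 6–1.
  Varga vs Singh: Singh wins 5–2.
  Ueda vs Okafor: Okafor wins 6–1.
  Ueda vs Tanaka: Tanaka wins 4–3.
  Ueda vs Singh: Singh wins 5–2.
  Okafor vs Tanaka: Okafor wins 4–3.
  Okafor vs Singh: Okafor wins 4–3.
  Tanaka vs Singh: Tanaka wins 4–3.
Copeland scores (wins − losses):
  Varga: 0 − 4 = -4
  Ueda: 1 − 3 = -2
  Okafor: 4 − 0 = 4
  Tanaka: 3 − 1 = 2
  Singh: 2 − 2 = 0
Okafor has the best Copeland score.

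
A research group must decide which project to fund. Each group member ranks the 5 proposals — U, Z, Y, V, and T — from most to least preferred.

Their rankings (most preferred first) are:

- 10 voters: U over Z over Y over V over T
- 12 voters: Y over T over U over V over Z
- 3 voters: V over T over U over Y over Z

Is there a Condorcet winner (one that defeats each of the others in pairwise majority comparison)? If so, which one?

There is no Condorcet winner

Head-to-head results (25 voters total):
U vs Z: U wins 25–0.
U vs Y: U wins 13–12.
U vs V: U wins 22–3.
U vs T: T wins 15–10.
Z vs Y: Y wins 15–10.
Z vs V: V wins 15–10.
Z vs T: T wins 15–10.
Y vs V: Y wins 22–3.
Y vs T: Y wins 22–3.
V vs T: V wins 13–12.
No candidate beats all others: U beats Y beats T beats U, a majority cycle.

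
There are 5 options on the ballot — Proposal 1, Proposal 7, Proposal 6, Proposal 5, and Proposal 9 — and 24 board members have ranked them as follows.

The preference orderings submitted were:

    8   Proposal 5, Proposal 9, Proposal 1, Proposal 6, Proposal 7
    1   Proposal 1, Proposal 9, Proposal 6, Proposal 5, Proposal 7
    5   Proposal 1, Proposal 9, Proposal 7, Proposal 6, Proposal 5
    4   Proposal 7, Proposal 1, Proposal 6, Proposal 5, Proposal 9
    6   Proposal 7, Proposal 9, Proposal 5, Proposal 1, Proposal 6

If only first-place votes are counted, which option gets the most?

First-place vote totals:
  Proposal 1: 6
  Proposal 7: 10
  Proposal 6: 0
  Proposal 5: 8
  Proposal 9: 0
Proposal 7 has the most first-place votes.

Proposal 7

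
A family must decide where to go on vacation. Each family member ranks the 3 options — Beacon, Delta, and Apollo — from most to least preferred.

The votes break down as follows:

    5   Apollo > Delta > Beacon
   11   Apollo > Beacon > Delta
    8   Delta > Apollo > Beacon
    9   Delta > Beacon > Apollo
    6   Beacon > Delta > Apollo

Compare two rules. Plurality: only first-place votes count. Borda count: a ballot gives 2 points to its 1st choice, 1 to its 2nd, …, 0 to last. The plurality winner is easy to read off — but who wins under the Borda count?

Plurality first-place counts: Beacon 6, Delta 17, Apollo 16 → Delta.
Borda totals: Beacon 32, Delta 45, Apollo 40 → Delta.

Delta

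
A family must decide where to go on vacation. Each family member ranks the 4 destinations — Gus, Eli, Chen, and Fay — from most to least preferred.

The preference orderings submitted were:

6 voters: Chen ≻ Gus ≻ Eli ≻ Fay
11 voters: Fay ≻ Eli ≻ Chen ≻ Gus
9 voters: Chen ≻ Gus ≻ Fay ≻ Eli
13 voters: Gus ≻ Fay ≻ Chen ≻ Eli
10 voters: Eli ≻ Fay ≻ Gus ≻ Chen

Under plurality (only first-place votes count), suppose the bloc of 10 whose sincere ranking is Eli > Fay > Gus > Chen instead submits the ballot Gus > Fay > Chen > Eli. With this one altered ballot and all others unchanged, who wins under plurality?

Gus

First-place totals with the altered ballot: Gus 23, Eli 0, Chen 15, Fay 11.
The switch changes the winner from Chen to Gus.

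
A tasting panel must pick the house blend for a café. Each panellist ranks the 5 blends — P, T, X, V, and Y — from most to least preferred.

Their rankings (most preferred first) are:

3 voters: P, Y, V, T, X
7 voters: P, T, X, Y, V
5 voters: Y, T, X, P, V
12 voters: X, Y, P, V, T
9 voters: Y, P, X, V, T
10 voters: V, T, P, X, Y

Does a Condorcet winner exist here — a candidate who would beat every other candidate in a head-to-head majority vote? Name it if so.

Head-to-head results (46 voters total):
P vs T: P wins 31–15.
P vs X: P wins 29–17.
P vs V: P wins 36–10.
P vs Y: Y wins 26–20.
T vs X: T wins 25–21.
T vs V: V wins 34–12.
T vs Y: Y wins 29–17.
X vs V: X wins 33–13.
X vs Y: X wins 29–17.
V vs Y: Y wins 36–10.
No candidate beats all others: P beats X beats Y beats P, a majority cycle.

There is no Condorcet winner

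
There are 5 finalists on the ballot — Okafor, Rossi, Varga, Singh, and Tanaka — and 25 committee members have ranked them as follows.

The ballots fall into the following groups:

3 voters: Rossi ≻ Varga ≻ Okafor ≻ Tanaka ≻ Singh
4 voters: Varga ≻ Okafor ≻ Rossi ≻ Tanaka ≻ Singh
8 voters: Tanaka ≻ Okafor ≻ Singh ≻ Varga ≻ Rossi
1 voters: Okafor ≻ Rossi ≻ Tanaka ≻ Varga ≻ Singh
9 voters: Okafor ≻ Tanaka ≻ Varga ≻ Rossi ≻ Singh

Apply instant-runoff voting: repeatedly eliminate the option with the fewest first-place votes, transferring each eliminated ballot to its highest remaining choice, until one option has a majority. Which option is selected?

Okafor

Round 1: Okafor 10, Tanaka 8, Varga 4, Rossi 3, Singh 0. Singh has the fewest and is eliminated.
Round 2: Okafor 10, Tanaka 8, Varga 4, Rossi 3. Rossi has the fewest and is eliminated.
Round 3: Okafor 10, Tanaka 8, Varga 7. Varga has the fewest and is eliminated.
Round 4: Okafor 17, Tanaka 8. Okafor has a majority.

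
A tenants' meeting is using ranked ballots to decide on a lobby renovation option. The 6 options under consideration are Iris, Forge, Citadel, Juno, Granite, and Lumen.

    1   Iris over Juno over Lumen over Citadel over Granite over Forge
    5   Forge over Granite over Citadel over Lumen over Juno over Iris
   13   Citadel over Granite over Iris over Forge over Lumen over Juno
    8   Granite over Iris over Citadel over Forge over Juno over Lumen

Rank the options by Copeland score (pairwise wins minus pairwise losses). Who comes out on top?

Citadel

Pairwise results:
  Iris vs Forge: Iris wins 22–5.
  Iris vs Citadel: Citadel wins 18–9.
  Iris vs Juno: Iris wins 22–5.
  Iris vs Granite: Granite wins 26–1.
  Iris vs Lumen: Iris wins 22–5.
  Forge vs Citadel: Citadel wins 22–5.
  Forge vs Juno: Forge wins 26–1.
  Forge vs Granite: Granite wins 22–5.
  Forge vs Lumen: Forge wins 26–1.
  Citadel vs Juno: Citadel wins 26–1.
  Citadel vs Granite: Citadel wins 14–13.
  Citadel vs Lumen: Citadel wins 26–1.
  Juno vs Granite: Granite wins 26–1.
  Juno vs Lumen: Lumen wins 18–9.
  Granite vs Lumen: Granite wins 26–1.
Copeland scores (wins − losses):
  Iris: 3 − 2 = 1
  Forge: 2 − 3 = -1
  Citadel: 5 − 0 = 5
  Juno: 0 − 5 = -5
  Granite: 4 − 1 = 3
  Lumen: 1 − 4 = -3
Citadel has the best Copeland score.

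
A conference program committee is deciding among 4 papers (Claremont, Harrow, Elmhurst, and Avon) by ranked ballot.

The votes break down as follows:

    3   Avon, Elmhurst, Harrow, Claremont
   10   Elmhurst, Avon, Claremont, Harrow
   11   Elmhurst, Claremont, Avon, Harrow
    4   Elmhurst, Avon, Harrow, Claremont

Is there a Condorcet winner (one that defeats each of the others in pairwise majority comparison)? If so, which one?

Elmhurst

Head-to-head results (28 voters total):
Claremont vs Harrow: Claremont wins 21–7.
Claremont vs Elmhurst: Elmhurst wins 28–0.
Claremont vs Avon: Avon wins 17–11.
Harrow vs Elmhurst: Elmhurst wins 28–0.
Harrow vs Avon: Avon wins 28–0.
Elmhurst vs Avon: Elmhurst wins 25–3.
Elmhurst beats each rival — Claremont (28–0), Harrow (28–0), Avon (25–3) — so Elmhurst is the Condorcet winner.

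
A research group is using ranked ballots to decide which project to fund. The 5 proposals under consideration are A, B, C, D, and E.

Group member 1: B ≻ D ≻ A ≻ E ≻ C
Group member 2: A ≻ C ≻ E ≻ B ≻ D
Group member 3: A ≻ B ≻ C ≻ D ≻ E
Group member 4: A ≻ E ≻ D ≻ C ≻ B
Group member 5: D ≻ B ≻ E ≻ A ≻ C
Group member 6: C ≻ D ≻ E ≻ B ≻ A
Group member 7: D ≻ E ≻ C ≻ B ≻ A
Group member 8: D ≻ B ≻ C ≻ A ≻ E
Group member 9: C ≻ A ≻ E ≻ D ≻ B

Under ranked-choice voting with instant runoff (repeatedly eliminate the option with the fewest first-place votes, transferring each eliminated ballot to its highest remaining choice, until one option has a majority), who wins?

D

Round 1: A 3, D 3, C 2, B 1, E 0. E has the fewest and is eliminated.
Round 2: A 3, D 3, C 2, B 1. B has the fewest and is eliminated.
Round 3: D 4, A 3, C 2. C has the fewest and is eliminated.
Round 4: D 5, A 4. D has a majority.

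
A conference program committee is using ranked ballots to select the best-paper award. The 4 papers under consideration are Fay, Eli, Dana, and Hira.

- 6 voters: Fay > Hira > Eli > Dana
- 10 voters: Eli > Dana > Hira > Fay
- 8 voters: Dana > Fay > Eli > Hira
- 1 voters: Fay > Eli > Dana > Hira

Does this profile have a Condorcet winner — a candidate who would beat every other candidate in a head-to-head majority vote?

Head-to-head results (25 voters total):
Fay vs Eli: Fay wins 15–10.
Fay vs Dana: Dana wins 18–7.
Fay vs Hira: Fay wins 15–10.
Eli vs Dana: Eli wins 17–8.
Eli vs Hira: Eli wins 19–6.
Dana vs Hira: Dana wins 19–6.
No candidate beats all others: Fay beats Eli beats Dana beats Fay, a majority cycle.

No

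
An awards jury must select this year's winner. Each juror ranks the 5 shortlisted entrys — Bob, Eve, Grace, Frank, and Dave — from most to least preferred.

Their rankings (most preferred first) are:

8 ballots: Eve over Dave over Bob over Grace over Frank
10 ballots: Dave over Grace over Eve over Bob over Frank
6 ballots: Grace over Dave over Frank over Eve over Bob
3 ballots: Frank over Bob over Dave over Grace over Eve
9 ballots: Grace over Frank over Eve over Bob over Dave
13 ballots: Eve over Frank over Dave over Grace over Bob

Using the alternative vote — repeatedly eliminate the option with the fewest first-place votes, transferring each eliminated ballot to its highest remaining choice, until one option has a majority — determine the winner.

Grace

Round 1: Eve 21, Grace 15, Dave 10, Frank 3, Bob 0. Bob has the fewest and is eliminated.
Round 2: Eve 21, Grace 15, Dave 10, Frank 3. Frank has the fewest and is eliminated.
Round 3: Eve 21, Grace 15, Dave 13. Dave has the fewest and is eliminated.
Round 4: Grace 28, Eve 21. Grace has a majority.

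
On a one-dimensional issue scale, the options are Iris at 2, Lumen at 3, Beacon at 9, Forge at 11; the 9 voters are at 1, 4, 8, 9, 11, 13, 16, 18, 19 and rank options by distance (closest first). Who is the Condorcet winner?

Forge

With single-peaked preferences on a line, the Condorcet winner is the candidate closest to the median voter.
The median voter (position 11) is closest to Forge at 11.
Check: Forge vs Iris — voters closer to Forge: 7 of 9.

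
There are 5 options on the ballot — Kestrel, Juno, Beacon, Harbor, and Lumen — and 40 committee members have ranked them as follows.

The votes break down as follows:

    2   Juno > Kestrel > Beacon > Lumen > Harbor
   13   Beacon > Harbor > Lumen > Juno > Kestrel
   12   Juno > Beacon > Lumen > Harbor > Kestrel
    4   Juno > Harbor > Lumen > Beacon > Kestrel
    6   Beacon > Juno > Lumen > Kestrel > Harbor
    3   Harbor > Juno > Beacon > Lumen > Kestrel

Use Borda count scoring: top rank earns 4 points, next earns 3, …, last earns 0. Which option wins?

Borda scores:
  Kestrel: 2·3 + 13·0 + 12·0 + 4·0 + 6·1 + 3·0 = 12
  Juno: 2·4 + 13·1 + 12·4 + 4·4 + 6·3 + 3·3 = 112
  Beacon: 2·2 + 13·4 + 12·3 + 4·1 + 6·4 + 3·2 = 126
  Harbor: 2·0 + 13·3 + 12·1 + 4·3 + 6·0 + 3·4 = 75
  Lumen: 2·1 + 13·2 + 12·2 + 4·2 + 6·2 + 3·1 = 75
Beacon has the highest total.

Beacon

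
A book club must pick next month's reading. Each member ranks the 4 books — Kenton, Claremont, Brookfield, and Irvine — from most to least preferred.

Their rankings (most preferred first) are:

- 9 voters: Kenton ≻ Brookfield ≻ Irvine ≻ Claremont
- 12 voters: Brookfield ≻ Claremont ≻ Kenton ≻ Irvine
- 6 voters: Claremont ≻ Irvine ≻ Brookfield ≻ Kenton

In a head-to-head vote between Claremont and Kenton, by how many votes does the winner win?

9

Ballots ranking Claremont above Kenton: 12+6 = 18.
Ballots ranking Kenton above Claremont: 9.
Claremont wins 18–9, a margin of 9.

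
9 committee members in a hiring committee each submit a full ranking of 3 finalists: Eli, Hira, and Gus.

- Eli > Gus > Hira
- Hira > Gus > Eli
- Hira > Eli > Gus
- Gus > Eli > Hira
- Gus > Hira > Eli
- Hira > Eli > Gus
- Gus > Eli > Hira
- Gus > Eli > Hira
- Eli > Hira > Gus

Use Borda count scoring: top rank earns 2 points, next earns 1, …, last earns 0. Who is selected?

Borda scores:
  Eli: 2 + 0 + 1 + 1 + 0 + 1 + 1 + 1 + 2 = 9
  Hira: 0 + 2 + 2 + 0 + 1 + 2 + 0 + 0 + 1 = 8
  Gus: 1 + 1 + 0 + 2 + 2 + 0 + 2 + 2 + 0 = 10
Gus has the highest total.

Gus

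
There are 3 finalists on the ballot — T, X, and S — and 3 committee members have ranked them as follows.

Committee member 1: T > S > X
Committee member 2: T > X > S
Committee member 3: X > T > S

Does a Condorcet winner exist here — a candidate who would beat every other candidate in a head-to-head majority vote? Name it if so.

T

Head-to-head results (3 voters total):
T vs X: T wins 2–1.
T vs S: T wins 3–0.
X vs S: X wins 2–1.
T beats each rival — X (2–1), S (3–0) — so T is the Condorcet winner.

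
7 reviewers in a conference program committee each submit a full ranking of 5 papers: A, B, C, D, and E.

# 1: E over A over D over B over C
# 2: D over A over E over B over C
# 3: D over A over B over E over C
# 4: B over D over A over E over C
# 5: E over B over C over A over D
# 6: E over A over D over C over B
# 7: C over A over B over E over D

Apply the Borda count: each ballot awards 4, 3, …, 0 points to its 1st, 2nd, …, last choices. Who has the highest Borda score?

Borda scores:
  A: 3 + 3 + 3 + 2 + 1 + 3 + 3 = 18
  B: 1 + 1 + 2 + 4 + 3 + 0 + 2 = 13
  C: 0 + 0 + 0 + 0 + 2 + 1 + 4 = 7
  D: 2 + 4 + 4 + 3 + 0 + 2 + 0 = 15
  E: 4 + 2 + 1 + 1 + 4 + 4 + 1 = 17
A has the highest total.

A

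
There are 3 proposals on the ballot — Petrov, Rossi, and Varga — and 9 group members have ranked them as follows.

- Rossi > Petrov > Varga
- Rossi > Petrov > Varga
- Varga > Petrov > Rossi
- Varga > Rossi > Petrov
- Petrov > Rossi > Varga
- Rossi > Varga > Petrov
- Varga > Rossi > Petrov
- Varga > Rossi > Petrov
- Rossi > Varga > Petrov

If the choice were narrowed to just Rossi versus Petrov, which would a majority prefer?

Ballots ranking Rossi above Petrov: 7.
Ballots ranking Petrov above Rossi: 2.
Rossi wins the head-to-head, 7–2.

Rossi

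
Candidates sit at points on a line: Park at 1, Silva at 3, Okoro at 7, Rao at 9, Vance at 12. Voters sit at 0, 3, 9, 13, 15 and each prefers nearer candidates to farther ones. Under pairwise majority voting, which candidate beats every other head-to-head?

Rao

With single-peaked preferences on a line, the Condorcet winner is the candidate closest to the median voter.
The median voter (position 9) is closest to Rao at 9.
Check: Rao vs Silva — voters closer to Rao: 3 of 5.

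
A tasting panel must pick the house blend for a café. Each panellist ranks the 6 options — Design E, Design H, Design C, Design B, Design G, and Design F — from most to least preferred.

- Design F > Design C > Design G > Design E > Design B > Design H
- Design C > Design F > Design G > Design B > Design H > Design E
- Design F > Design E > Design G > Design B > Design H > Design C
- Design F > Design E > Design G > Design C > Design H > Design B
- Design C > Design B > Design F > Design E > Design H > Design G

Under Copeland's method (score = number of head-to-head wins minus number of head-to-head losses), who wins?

Design F

Pairwise results:
  Design E vs Design H: Design E wins 4–1.
  Design E vs Design C: Design C wins 3–2.
  Design E vs Design B: Design E wins 3–2.
  Design E vs Design G: Design E wins 3–2.
  Design E vs Design F: Design F wins 5–0.
  Design H vs Design C: Design C wins 4–1.
  Design H vs Design B: Design B wins 4–1.
  Design H vs Design G: Design G wins 4–1.
  Design H vs Design F: Design F wins 5–0.
  Design C vs Design B: Design C wins 4–1.
  Design C vs Design G: Design C wins 3–2.
  Design C vs Design F: Design F wins 3–2.
  Design B vs Design G: Design G wins 4–1.
  Design B vs Design F: Design F wins 4–1.
  Design G vs Design F: Design F wins 5–0.
Copeland scores (wins − losses):
  Design E: 3 − 2 = 1
  Design H: 0 − 5 = -5
  Design C: 4 − 1 = 3
  Design B: 1 − 4 = -3
  Design G: 2 − 3 = -1
  Design F: 5 − 0 = 5
Design F has the best Copeland score.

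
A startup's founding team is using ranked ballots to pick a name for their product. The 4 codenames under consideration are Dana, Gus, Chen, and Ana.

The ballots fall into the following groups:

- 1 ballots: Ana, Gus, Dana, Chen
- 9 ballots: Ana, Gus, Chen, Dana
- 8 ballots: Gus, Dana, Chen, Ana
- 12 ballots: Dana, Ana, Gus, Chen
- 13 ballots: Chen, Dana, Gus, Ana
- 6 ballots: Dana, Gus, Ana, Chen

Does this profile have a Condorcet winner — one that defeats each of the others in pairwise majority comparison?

Head-to-head results (49 voters total):
Dana vs Gus: Dana wins 31–18.
Dana vs Chen: Dana wins 27–22.
Dana vs Ana: Dana wins 39–10.
Gus vs Chen: Gus wins 36–13.
Gus vs Ana: Gus wins 27–22.
Chen vs Ana: Ana wins 28–21.
Dana beats each rival — Gus (31–18), Chen (27–22), Ana (39–10) — so Dana is the Condorcet winner.

Yes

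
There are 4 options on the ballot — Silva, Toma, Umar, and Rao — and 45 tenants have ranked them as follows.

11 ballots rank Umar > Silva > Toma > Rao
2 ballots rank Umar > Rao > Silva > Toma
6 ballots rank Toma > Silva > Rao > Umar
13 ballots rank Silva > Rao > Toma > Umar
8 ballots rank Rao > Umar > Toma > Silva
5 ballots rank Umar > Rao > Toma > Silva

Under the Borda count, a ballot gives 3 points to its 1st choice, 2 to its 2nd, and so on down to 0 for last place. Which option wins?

Borda scores:
  Silva: 11·2 + 2·1 + 6·2 + 13·3 + 8·0 + 5·0 = 75
  Toma: 11·1 + 2·0 + 6·3 + 13·1 + 8·1 + 5·1 = 55
  Umar: 11·3 + 2·3 + 6·0 + 13·0 + 8·2 + 5·3 = 70
  Rao: 11·0 + 2·2 + 6·1 + 13·2 + 8·3 + 5·2 = 70
Silva has the highest total.

Silva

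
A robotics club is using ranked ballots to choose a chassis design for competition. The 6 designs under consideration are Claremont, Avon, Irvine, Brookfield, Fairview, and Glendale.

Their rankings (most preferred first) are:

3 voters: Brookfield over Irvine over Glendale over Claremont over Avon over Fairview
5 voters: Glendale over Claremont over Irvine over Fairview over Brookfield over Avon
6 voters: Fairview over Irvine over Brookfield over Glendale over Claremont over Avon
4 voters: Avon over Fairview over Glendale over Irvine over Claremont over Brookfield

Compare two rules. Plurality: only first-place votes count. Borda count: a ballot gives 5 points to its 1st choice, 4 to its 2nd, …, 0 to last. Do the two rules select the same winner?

Plurality first-place counts: Claremont 0, Avon 4, Irvine 0, Brookfield 3, Fairview 6, Glendale 5 → Fairview.
Borda totals: Claremont 36, Avon 23, Irvine 59, Brookfield 38, Fairview 56, Glendale 58 → Irvine.
The two rules disagree: plurality picks Fairview, Borda picks Irvine.

No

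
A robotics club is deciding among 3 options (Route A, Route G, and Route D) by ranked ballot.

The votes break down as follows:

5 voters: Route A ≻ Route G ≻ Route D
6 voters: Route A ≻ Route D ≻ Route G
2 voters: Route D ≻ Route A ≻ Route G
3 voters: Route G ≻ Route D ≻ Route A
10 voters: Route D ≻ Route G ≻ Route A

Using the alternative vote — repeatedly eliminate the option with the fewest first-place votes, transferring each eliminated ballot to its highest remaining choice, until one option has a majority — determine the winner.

Route D

Round 1: Route D 12, Route A 11, Route G 3. Route G has the fewest and is eliminated.
Round 2: Route D 15, Route A 11. Route D has a majority.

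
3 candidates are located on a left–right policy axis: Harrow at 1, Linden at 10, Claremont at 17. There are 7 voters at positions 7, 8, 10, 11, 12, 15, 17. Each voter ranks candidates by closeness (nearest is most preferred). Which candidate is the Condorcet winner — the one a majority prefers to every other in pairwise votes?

Linden

With single-peaked preferences on a line, the Condorcet winner is the candidate closest to the median voter.
The median voter (position 11) is closest to Linden at 10.
Check: Linden vs Claremont — voters closer to Linden: 5 of 7.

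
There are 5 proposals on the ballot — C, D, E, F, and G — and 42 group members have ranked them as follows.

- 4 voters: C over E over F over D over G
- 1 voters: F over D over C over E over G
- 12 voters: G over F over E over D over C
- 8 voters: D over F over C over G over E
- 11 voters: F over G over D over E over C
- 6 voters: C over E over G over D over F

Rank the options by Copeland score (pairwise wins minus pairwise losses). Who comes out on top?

F

Pairwise results:
  C vs D: D wins 32–10.
  C vs E: E wins 23–19.
  C vs F: F wins 32–10.
  C vs G: G wins 23–19.
  D vs E: E wins 22–20.
  D vs F: F wins 28–14.
  D vs G: G wins 29–13.
  E vs F: F wins 32–10.
  E vs G: G wins 31–11.
  F vs G: F wins 24–18.
Copeland scores (wins − losses):
  C: 0 − 4 = -4
  D: 1 − 3 = -2
  E: 2 − 2 = 0
  F: 4 − 0 = 4
  G: 3 − 1 = 2
F has the best Copeland score.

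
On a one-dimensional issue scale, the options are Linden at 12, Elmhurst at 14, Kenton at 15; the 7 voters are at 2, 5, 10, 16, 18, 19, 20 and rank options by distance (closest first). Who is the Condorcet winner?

Kenton

With single-peaked preferences on a line, the Condorcet winner is the candidate closest to the median voter.
The median voter (position 16) is closest to Kenton at 15.
Check: Kenton vs Elmhurst — voters closer to Kenton: 4 of 7.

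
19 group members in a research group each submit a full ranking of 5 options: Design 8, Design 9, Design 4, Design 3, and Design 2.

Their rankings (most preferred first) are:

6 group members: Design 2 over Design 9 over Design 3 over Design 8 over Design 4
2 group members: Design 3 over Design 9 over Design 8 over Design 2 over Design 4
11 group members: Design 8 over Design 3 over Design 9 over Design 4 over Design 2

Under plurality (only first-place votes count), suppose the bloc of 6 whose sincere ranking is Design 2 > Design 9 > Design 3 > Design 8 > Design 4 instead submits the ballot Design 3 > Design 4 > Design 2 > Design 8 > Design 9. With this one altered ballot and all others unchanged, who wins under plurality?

First-place totals with the altered ballot: Design 8 11, Design 9 0, Design 4 0, Design 3 8, Design 2 0.
The winner is unchanged: still Design 8.

Design 8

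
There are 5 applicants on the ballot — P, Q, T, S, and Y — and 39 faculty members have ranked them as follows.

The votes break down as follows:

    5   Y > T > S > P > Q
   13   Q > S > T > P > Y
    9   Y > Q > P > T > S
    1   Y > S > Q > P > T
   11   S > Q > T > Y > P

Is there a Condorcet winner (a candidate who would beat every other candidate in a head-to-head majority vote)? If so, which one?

Q

Head-to-head results (39 voters total):
P vs Q: Q wins 34–5.
P vs T: T wins 29–10.
P vs S: S wins 30–9.
P vs Y: Y wins 26–13.
Q vs T: Q wins 34–5.
Q vs S: Q wins 22–17.
Q vs Y: Q wins 24–15.
T vs S: S wins 25–14.
T vs Y: T wins 24–15.
S vs Y: S wins 24–15.
Q beats each rival — P (34–5), T (34–5), S (22–17), Y (24–15) — so Q is the Condorcet winner.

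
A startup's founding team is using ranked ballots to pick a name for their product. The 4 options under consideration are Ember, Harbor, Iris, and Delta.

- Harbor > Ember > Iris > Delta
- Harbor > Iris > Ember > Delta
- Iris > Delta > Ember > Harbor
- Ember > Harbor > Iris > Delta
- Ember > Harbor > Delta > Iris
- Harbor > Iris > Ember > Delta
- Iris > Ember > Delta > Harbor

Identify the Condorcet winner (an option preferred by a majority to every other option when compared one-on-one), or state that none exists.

There is no Condorcet winner

Head-to-head results (7 voters total):
Ember vs Harbor: Ember wins 4–3.
Ember vs Iris: Iris wins 4–3.
Ember vs Delta: Ember wins 6–1.
Harbor vs Iris: Harbor wins 5–2.
Harbor vs Delta: Harbor wins 5–2.
Iris vs Delta: Iris wins 6–1.
No candidate beats all others: Ember beats Harbor beats Iris beats Ember, a majority cycle.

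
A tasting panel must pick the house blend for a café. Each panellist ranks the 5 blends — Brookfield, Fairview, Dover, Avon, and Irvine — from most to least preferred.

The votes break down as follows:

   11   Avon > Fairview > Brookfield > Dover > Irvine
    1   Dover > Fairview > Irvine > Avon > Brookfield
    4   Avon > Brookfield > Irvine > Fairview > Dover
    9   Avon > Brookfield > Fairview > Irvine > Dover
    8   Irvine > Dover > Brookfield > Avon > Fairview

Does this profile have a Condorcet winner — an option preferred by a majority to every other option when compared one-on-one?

Head-to-head results (33 voters total):
Brookfield vs Fairview: Brookfield wins 21–12.
Brookfield vs Dover: Brookfield wins 24–9.
Brookfield vs Avon: Avon wins 25–8.
Brookfield vs Irvine: Brookfield wins 24–9.
Fairview vs Dover: Fairview wins 24–9.
Fairview vs Avon: Avon wins 32–1.
Fairview vs Irvine: Fairview wins 21–12.
Dover vs Avon: Avon wins 24–9.
Dover vs Irvine: Irvine wins 21–12.
Avon vs Irvine: Avon wins 24–9.
Avon beats each rival — Brookfield (25–8), Fairview (32–1), Dover (24–9), Irvine (24–9) — so Avon is the Condorcet winner.

Yes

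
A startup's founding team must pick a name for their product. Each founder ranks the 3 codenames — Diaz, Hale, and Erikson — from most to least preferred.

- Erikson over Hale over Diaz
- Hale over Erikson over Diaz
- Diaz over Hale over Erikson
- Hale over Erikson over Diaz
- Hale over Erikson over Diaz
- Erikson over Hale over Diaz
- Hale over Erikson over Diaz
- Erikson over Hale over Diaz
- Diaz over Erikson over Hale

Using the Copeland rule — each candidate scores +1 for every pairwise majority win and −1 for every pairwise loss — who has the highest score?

Pairwise results:
  Diaz vs Hale: Hale wins 7–2.
  Diaz vs Erikson: Erikson wins 7–2.
  Hale vs Erikson: Hale wins 5–4.
Copeland scores (wins − losses):
  Diaz: 0 − 2 = -2
  Hale: 2 − 0 = 2
  Erikson: 1 − 1 = 0
Hale has the best Copeland score.

Hale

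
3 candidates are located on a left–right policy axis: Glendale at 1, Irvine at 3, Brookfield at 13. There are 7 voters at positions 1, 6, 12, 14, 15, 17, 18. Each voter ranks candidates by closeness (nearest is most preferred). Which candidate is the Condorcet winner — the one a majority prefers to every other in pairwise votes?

With single-peaked preferences on a line, the Condorcet winner is the candidate closest to the median voter.
The median voter (position 14) is closest to Brookfield at 13.
Check: Brookfield vs Glendale — voters closer to Brookfield: 5 of 7.

Brookfield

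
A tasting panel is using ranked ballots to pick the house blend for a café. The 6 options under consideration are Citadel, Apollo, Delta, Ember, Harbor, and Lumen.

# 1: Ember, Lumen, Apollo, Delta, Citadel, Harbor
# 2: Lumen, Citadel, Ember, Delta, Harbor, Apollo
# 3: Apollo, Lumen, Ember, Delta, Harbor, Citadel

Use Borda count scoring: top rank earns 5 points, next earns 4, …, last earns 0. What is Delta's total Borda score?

Borda scores:
  Citadel: 1 + 4 + 0 = 5
  Apollo: 3 + 0 + 5 = 8
  Delta: 2 + 2 + 2 = 6
  Ember: 5 + 3 + 3 = 11
  Harbor: 0 + 1 + 1 = 2
  Lumen: 4 + 5 + 4 = 13

6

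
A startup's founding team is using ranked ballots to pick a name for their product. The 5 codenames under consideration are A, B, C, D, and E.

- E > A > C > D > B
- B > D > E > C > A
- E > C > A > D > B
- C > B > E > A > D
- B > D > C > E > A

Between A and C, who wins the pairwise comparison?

Ballots ranking A above C: 1.
Ballots ranking C above A: 4.
C wins the head-to-head, 4–1.

C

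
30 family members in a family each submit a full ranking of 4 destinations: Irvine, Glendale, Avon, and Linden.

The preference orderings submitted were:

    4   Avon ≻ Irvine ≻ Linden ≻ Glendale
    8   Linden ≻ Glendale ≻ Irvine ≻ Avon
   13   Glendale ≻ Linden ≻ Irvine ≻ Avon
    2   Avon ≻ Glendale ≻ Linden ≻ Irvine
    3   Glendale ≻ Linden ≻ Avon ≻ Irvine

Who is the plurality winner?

Glendale

First-place vote totals:
  Irvine: 0
  Glendale: 16
  Avon: 6
  Linden: 8
Glendale has the most first-place votes.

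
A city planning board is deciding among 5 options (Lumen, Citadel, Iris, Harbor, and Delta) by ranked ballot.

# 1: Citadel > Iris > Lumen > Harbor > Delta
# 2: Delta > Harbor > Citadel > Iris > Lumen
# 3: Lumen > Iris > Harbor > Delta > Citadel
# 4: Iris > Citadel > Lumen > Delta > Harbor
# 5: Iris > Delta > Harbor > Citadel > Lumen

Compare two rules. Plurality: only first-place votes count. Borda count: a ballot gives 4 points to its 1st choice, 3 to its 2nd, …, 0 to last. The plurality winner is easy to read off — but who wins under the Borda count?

Plurality first-place counts: Lumen 1, Citadel 1, Iris 2, Harbor 0, Delta 1 → Iris.
Borda totals: Lumen 8, Citadel 10, Iris 15, Harbor 8, Delta 9 → Iris.

Iris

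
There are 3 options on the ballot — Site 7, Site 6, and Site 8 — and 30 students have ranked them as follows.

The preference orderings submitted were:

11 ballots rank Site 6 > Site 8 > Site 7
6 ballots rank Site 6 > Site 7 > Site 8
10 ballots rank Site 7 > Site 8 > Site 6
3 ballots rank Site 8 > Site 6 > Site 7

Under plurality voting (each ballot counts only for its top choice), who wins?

Site 6

First-place vote totals:
  Site 7: 10
  Site 6: 17
  Site 8: 3
Site 6 has the most first-place votes.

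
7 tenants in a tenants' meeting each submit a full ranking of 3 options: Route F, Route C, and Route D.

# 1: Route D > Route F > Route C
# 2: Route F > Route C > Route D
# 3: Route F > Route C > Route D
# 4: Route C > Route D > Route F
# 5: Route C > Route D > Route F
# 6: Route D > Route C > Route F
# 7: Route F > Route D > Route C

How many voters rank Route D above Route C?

3

Ballots ranking Route D above Route C: 3.
Ballots ranking Route C above Route D: 4.
So 3 of 7 voters prefer Route D to Route C.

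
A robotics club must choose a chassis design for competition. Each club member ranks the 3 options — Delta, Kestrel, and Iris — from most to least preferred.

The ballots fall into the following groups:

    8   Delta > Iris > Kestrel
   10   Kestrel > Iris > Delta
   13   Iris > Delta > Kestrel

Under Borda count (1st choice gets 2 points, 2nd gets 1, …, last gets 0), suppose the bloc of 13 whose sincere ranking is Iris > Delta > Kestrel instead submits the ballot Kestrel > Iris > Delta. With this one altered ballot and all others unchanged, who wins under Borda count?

Borda totals with the altered ballot: Delta 16, Kestrel 46, Iris 31.
The switch changes the winner from Iris to Kestrel.

Kestrel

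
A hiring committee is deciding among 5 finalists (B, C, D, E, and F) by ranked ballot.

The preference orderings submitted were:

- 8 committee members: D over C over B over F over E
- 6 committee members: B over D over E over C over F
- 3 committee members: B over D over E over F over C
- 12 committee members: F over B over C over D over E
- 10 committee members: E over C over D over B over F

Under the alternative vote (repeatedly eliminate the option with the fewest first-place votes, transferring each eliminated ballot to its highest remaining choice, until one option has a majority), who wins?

B

Round 1: F 12, E 10, B 9, D 8, C 0. C has the fewest and is eliminated.
Round 2: F 12, E 10, B 9, D 8. D has the fewest and is eliminated.
Round 3: B 17, F 12, E 10. E has the fewest and is eliminated.
Round 4: B 27, F 12. B has a majority.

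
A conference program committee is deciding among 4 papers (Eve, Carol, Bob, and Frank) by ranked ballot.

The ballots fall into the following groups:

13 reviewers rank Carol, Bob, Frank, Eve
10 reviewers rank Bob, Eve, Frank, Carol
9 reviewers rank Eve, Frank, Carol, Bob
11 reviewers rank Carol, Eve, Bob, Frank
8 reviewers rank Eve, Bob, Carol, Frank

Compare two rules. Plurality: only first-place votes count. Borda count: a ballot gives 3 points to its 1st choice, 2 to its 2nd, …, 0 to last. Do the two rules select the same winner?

Plurality first-place counts: Eve 17, Carol 24, Bob 10, Frank 0 → Carol.
Borda totals: Eve 93, Carol 89, Bob 83, Frank 41 → Eve.
The two rules disagree: plurality picks Carol, Borda picks Eve.

No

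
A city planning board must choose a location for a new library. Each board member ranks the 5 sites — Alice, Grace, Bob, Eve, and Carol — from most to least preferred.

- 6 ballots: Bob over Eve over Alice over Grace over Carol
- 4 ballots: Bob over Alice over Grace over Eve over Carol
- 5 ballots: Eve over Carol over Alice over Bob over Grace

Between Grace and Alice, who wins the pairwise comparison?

Alice

Ballots ranking Grace above Alice: 0.
Ballots ranking Alice above Grace: 6+4+5 = 15.
Alice wins the head-to-head, 15–0.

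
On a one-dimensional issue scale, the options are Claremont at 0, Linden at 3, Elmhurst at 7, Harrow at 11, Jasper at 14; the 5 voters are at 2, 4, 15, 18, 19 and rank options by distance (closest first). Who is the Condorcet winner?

Jasper

With single-peaked preferences on a line, the Condorcet winner is the candidate closest to the median voter.
The median voter (position 15) is closest to Jasper at 14.
Check: Jasper vs Harrow — voters closer to Jasper: 3 of 5.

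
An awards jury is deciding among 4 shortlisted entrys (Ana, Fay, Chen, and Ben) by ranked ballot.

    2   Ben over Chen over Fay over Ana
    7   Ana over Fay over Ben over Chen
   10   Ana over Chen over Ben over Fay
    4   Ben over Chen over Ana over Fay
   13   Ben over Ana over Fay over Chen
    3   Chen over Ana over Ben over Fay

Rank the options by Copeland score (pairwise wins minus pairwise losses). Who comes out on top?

Pairwise results:
  Ana vs Fay: Ana wins 37–2.
  Ana vs Chen: Ana wins 30–9.
  Ana vs Ben: Ana wins 20–19.
  Fay vs Chen: Fay wins 20–19.
  Fay vs Ben: Ben wins 32–7.
  Chen vs Ben: Ben wins 26–13.
Copeland scores (wins − losses):
  Ana: 3 − 0 = 3
  Fay: 1 − 2 = -1
  Chen: 0 − 3 = -3
  Ben: 2 − 1 = 1
Ana has the best Copeland score.

Ana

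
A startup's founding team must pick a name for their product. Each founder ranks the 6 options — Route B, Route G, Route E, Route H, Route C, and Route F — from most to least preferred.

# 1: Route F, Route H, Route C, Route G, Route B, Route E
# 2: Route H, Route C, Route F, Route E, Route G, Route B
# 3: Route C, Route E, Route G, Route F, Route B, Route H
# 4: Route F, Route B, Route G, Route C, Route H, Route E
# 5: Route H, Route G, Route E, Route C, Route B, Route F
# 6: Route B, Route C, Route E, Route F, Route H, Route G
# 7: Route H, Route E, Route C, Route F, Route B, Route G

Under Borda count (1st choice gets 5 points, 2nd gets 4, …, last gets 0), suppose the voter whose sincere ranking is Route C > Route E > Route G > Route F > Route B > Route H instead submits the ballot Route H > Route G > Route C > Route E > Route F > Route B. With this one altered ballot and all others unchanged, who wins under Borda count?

Route H

Borda totals with the altered ballot: Route B 12, Route G 14, Route E 14, Route H 26, Route C 21, Route F 18.
The switch changes the winner from Route C to Route H.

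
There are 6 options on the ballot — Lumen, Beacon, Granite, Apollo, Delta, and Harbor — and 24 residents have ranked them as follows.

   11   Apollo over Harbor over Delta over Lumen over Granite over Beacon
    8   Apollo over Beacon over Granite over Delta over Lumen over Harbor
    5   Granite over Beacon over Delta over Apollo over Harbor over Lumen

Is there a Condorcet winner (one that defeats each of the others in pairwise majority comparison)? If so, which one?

Apollo

Head-to-head results (24 voters total):
Lumen vs Beacon: Beacon wins 13–11.
Lumen vs Granite: Granite wins 13–11.
Lumen vs Apollo: Apollo wins 24–0.
Lumen vs Delta: Delta wins 24–0.
Lumen vs Harbor: Harbor wins 16–8.
Beacon vs Granite: Granite wins 16–8.
Beacon vs Apollo: Apollo wins 19–5.
Beacon vs Delta: Beacon wins 13–11.
Beacon vs Harbor: Beacon wins 13–11.
Granite vs Apollo: Apollo wins 19–5.
Granite vs Delta: Granite wins 13–11.
Granite vs Harbor: Granite wins 13–11.
Apollo vs Delta: Apollo wins 19–5.
Apollo vs Harbor: Apollo wins 24–0.
Delta vs Harbor: Delta wins 13–11.
Apollo beats each rival — Lumen (24–0), Beacon (19–5), Granite (19–5), Delta (19–5), Harbor (24–0) — so Apollo is the Condorcet winner.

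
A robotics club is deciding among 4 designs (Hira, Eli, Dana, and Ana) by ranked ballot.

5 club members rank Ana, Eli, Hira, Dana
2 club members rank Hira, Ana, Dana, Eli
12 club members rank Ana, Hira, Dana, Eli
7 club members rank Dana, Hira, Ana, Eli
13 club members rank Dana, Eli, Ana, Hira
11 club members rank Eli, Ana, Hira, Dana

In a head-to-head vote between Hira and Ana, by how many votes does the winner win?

Ballots ranking Hira above Ana: 2+7 = 9.
Ballots ranking Ana above Hira: 5+12+13+11 = 41.
Ana wins 41–9, a margin of 32.

32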